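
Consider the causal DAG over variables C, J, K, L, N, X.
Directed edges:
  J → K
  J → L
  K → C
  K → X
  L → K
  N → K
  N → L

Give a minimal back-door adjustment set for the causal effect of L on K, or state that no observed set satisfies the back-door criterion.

L→K: minimal back-door set {J, N}.

desc(L)\{L}={C,K,X}; candidates ⊆ {J,N}.
size 0: {}; under {} L still reaches {C,J,K,N,X} ∋ K.
size 1: {J}, {N}; under {J} L still reaches {C,K,N,X} ∋ K.
{J,N}: L⊥K given {J,N} in G with L→· removed — back-door holds.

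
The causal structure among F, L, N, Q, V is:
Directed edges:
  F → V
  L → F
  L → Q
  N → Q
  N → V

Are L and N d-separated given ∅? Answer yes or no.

Bayes-Ball from L | ∅ reaches {F,Q,V}.
N ∉ reach(L|∅) ⇒ L ⊥ N | ∅.

Yes — L ⊥ N | ∅.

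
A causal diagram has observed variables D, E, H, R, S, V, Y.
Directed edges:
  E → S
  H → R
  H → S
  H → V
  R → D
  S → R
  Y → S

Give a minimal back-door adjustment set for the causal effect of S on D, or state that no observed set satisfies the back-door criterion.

S→D: minimal back-door set {H}.

desc(S)\{S}={D,R}; candidates ⊆ {E,H,V,Y}.
size 0: {}; under {} S still reaches {D,E,H,R,V,Y} ∋ D.
{H}: S⊥D given {H} in G with S→· removed — back-door holds.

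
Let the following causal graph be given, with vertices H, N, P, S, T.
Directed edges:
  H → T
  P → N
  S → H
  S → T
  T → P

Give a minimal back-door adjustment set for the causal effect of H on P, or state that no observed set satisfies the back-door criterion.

H→P: minimal back-door set {S}.

desc(H)\{H}={N,P,T}; candidates ⊆ {S}.
size 0: {}; under {} H still reaches {N,P,S,T} ∋ P.
{S}: H⊥P given {S} in G with H→· removed — back-door holds.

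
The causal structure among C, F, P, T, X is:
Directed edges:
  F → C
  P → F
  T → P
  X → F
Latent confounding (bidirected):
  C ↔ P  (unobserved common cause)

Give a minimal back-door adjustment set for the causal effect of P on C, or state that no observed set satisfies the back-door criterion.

desc(P)\{P}={C,F}; candidates ⊆ {T,X}.
P↔C: latent back-door arc(s) into P.
size 0: {}; under {} P still reaches {C,T} ∋ C.
size 1: {T}, {X}; under {T} P still reaches {C} ∋ C.
size 2: {T,X}; under {T,X} P still reaches {C} ∋ C.
P↔C cannot be blocked by any observed set — no back-door set.

P→C: no observed back-door set.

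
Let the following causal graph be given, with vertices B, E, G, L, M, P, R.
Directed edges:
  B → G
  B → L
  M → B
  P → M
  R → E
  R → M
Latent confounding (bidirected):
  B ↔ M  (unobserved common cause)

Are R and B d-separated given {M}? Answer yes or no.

No — R and B are d-connected given {M}.

Bayes-Ball from R | {M} reaches {B,E,G,L,P}.
B ∈ reach(R|{M}) ⇒ R ⊥̸ B | {M}.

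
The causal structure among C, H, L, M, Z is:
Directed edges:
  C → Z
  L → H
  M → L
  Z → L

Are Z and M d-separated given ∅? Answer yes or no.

Yes — Z ⊥ M | ∅.

Bayes-Ball from Z | ∅ reaches {C,H,L}.
M ∉ reach(Z|∅) ⇒ Z ⊥ M | ∅.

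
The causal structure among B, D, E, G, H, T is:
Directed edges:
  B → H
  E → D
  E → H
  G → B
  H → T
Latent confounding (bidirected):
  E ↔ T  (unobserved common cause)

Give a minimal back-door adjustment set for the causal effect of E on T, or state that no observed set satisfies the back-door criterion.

desc(E)\{E}={D,H,T}; candidates ⊆ {B,G}.
E↔T: latent back-door arc(s) into E.
size 0: {}; under {} E still reaches {T} ∋ T.
size 1: {B}, {G}; under {B} E still reaches {T} ∋ T.
size 2: {B,G}; under {B,G} E still reaches {T} ∋ T.
E↔T cannot be blocked by any observed set — no back-door set.

E→T: no observed back-door set.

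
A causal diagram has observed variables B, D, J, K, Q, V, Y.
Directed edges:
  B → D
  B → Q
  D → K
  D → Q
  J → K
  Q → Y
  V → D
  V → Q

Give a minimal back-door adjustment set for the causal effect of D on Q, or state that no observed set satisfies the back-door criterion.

D→Q: minimal back-door set {B, V}.

desc(D)\{D}={K,Q,Y}; candidates ⊆ {B,J,V}.
size 0: {}; under {} D still reaches {B,Q,V,Y} ∋ Q.
size 1: {B}, {J}, {V}; under {B} D still reaches {Q,V,Y} ∋ Q.
{B,V}: D⊥Q given {B,V} in G with D→· removed — back-door holds.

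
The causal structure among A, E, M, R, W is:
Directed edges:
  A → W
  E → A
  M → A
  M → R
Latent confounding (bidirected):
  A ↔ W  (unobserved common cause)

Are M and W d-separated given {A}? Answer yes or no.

Bayes-Ball from M | {A} reaches {E,R,W}.
W ∈ reach(M|{A}) ⇒ M ⊥̸ W | {A}.

No — M and W are d-connected given {A}.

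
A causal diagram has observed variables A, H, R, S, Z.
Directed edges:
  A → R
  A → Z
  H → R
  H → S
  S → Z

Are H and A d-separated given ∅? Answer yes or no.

Yes — H ⊥ A | ∅.

Bayes-Ball from H | ∅ reaches {R,S,Z}.
A ∉ reach(H|∅) ⇒ H ⊥ A | ∅.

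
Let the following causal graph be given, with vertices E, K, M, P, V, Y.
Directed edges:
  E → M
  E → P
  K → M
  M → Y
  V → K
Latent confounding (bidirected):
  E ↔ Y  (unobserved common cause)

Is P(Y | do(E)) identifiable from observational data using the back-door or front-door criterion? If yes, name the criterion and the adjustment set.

P(Y|do(E)): frontdoor, adjust for {M}.

desc(E)\{E}={M,P,Y}; candidates ⊆ {K,V}.
E↔Y: latent back-door arc(s) into E.
size 0: {}; under {} E still reaches {Y} ∋ Y.
size 1: {K}, {V}; under {K} E still reaches {Y} ∋ Y.
size 2: {K,V}; under {K,V} E still reaches {Y} ∋ Y.
E↔Y cannot be blocked by any observed set — no back-door set.
{M}: (i) intercepts every directed E→Y path; (ii) no back-door E→{M}; (iii) {E} blocks every back-door {M}→Y. Front-door holds.
P(Y|do(E)) = Σ_{M} P(M|E) Σ_{E'} P(Y|M,E')P(E').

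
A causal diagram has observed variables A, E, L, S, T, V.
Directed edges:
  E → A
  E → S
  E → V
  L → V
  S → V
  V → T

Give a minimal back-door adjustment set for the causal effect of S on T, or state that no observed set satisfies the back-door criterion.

S→T: minimal back-door set {E}.

desc(S)\{S}={T,V}; candidates ⊆ {A,E,L}.
size 0: {}; under {} S still reaches {A,E,T,V} ∋ T.
{E}: S⊥T given {E} in G with S→· removed — back-door holds.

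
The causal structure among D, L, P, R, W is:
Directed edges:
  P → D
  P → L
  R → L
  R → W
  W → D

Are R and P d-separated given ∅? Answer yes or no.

Bayes-Ball from R | ∅ reaches {D,L,W}.
P ∉ reach(R|∅) ⇒ R ⊥ P | ∅.

Yes — R ⊥ P | ∅.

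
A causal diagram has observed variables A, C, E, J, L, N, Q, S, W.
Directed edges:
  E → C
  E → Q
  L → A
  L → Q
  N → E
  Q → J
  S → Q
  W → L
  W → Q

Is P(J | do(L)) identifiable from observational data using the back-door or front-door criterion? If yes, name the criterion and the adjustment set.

P(J|do(L)): backdoor, adjust for {W}.

desc(L)\{L}={A,J,Q}; candidates ⊆ {C,E,N,S,W}.
size 0: {}; under {} L still reaches {J,Q,W} ∋ J.
{W}: L⊥J given {W} in G with L→· removed — back-door holds.
P(J|do(L)) = Σ_{W} P(J|L,W)·P(W).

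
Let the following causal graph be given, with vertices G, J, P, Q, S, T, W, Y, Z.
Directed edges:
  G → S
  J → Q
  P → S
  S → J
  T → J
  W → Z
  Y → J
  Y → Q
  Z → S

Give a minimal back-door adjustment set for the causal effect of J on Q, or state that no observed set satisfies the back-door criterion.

desc(J)\{J}={Q}; candidates ⊆ {G,P,S,T,W,Y,Z}.
size 0: {}; under {} J still reaches {G,P,Q,S,T,W,Y,Z} ∋ Q.
{Y}: J⊥Q given {Y} in G with J→· removed — back-door holds.

J→Q: minimal back-door set {Y}.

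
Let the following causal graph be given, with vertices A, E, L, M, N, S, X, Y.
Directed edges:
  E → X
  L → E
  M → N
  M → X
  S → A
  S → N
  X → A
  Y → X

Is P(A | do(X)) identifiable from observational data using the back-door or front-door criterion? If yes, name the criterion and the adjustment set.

desc(X)\{X}={A}; candidates ⊆ {E,L,M,N,S,Y}.
∅: X⊥A given ∅ in G with X→· removed — back-door holds.
P(A|do(X)) = P(A|X) — no adjustment needed.

P(A|do(X)): backdoor, adjust for ∅.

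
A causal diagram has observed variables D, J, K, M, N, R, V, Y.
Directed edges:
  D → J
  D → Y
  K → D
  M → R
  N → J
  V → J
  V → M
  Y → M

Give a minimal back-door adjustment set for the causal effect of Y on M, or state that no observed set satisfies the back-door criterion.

Y→M: minimal back-door set ∅.

desc(Y)\{Y}={M,R}; candidates ⊆ {D,J,K,N,V}.
∅: Y⊥M given ∅ in G with Y→· removed — back-door holds.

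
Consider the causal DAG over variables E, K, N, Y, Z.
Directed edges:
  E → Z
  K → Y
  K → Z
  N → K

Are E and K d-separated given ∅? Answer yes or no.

Bayes-Ball from E | ∅ reaches {Z}.
K ∉ reach(E|∅) ⇒ E ⊥ K | ∅.

Yes — E ⊥ K | ∅.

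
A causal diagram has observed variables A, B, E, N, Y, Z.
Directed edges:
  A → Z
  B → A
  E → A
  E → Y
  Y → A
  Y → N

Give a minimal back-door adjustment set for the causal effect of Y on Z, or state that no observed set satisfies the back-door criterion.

Y→Z: minimal back-door set {E}.

desc(Y)\{Y}={A,N,Z}; candidates ⊆ {B,E}.
size 0: {}; under {} Y still reaches {A,E,Z} ∋ Z.
{E}: Y⊥Z given {E} in G with Y→· removed — back-door holds.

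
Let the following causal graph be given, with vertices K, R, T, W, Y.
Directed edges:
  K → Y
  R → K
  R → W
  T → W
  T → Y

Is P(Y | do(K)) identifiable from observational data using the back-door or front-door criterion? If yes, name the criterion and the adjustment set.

P(Y|do(K)): backdoor, adjust for ∅.

desc(K)\{K}={Y}; candidates ⊆ {R,T,W}.
∅: K⊥Y given ∅ in G with K→· removed — back-door holds.
P(Y|do(K)) = P(Y|K) — no adjustment needed.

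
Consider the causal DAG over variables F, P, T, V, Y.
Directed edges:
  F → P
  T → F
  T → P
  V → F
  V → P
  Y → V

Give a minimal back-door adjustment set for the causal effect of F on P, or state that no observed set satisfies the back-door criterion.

F→P: minimal back-door set {T, V}.

desc(F)\{F}={P}; candidates ⊆ {T,V,Y}.
size 0: {}; under {} F still reaches {P,T,V,Y} ∋ P.
size 1: {T}, {V}, {Y}; under {T} F still reaches {P,V,Y} ∋ P.
{T,V}: F⊥P given {T,V} in G with F→· removed — back-door holds.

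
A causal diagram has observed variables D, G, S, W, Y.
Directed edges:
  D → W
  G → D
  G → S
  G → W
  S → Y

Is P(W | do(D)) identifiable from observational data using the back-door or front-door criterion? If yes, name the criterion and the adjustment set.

P(W|do(D)): backdoor, adjust for {G}.

desc(D)\{D}={W}; candidates ⊆ {G,S,Y}.
size 0: {}; under {} D still reaches {G,S,W,Y} ∋ W.
{G}: D⊥W given {G} in G with D→· removed — back-door holds.
P(W|do(D)) = Σ_{G} P(W|D,G)·P(G).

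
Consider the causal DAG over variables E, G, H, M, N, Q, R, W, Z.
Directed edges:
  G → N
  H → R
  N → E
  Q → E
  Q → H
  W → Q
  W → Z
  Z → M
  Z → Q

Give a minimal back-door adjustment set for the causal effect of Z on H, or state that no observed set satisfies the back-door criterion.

Z→H: minimal back-door set {W}.

desc(Z)\{Z}={E,H,M,Q,R}; candidates ⊆ {G,N,W}.
size 0: {}; under {} Z still reaches {E,H,Q,R,W} ∋ H.
{W}: Z⊥H given {W} in G with Z→· removed — back-door holds.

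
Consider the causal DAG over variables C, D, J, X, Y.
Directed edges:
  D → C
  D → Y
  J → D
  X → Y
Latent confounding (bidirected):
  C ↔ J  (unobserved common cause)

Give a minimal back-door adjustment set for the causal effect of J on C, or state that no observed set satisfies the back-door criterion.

J→C: no observed back-door set.

desc(J)\{J}={C,D,Y}; candidates ⊆ {X}.
J↔C: latent back-door arc(s) into J.
size 0: {}; under {} J still reaches {C} ∋ C.
size 1: {X}; under {X} J still reaches {C} ∋ C.
J↔C cannot be blocked by any observed set — no back-door set.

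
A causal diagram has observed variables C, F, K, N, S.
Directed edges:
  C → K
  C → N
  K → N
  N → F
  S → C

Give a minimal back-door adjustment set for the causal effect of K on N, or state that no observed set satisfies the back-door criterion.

desc(K)\{K}={F,N}; candidates ⊆ {C,S}.
size 0: {}; under {} K still reaches {C,F,N,S} ∋ N.
{C}: K⊥N given {C} in G with K→· removed — back-door holds.

K→N: minimal back-door set {C}.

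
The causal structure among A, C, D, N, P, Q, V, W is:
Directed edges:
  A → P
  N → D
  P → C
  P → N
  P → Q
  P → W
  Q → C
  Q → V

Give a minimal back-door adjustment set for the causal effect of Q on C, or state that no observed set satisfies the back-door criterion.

Q→C: minimal back-door set {P}.

desc(Q)\{Q}={C,V}; candidates ⊆ {A,D,N,P,W}.
size 0: {}; under {} Q still reaches {A,C,D,N,P,W} ∋ C.
{P}: Q⊥C given {P} in G with Q→· removed — back-door holds.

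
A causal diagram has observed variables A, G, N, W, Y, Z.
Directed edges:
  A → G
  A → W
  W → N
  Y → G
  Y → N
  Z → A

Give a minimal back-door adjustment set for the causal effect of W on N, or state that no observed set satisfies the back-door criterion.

W→N: minimal back-door set ∅.

desc(W)\{W}={N}; candidates ⊆ {A,G,Y,Z}.
∅: W⊥N given ∅ in G with W→· removed — back-door holds.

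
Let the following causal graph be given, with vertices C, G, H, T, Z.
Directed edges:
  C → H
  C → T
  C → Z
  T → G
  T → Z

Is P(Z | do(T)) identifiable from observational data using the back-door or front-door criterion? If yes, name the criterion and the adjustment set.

P(Z|do(T)): backdoor, adjust for {C}.

desc(T)\{T}={G,Z}; candidates ⊆ {C,H}.
size 0: {}; under {} T still reaches {C,H,Z} ∋ Z.
{C}: T⊥Z given {C} in G with T→· removed — back-door holds.
P(Z|do(T)) = Σ_{C} P(Z|T,C)·P(C).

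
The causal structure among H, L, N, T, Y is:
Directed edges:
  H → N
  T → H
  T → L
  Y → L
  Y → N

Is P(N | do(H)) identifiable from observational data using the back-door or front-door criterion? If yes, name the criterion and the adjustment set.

desc(H)\{H}={N}; candidates ⊆ {L,T,Y}.
∅: H⊥N given ∅ in G with H→· removed — back-door holds.
P(N|do(H)) = P(N|H) — no adjustment needed.

P(N|do(H)): backdoor, adjust for ∅.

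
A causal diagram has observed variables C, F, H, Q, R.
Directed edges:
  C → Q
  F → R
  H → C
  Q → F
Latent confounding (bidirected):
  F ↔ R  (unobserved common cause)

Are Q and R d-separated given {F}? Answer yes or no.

No — Q and R are d-connected given {F}.

Bayes-Ball from Q | {F} reaches {C,H,R}.
R ∈ reach(Q|{F}) ⇒ Q ⊥̸ R | {F}.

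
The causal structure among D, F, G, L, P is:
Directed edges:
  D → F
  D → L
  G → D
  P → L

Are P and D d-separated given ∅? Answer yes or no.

Yes — P ⊥ D | ∅.

Bayes-Ball from P | ∅ reaches {L}.
D ∉ reach(P|∅) ⇒ P ⊥ D | ∅.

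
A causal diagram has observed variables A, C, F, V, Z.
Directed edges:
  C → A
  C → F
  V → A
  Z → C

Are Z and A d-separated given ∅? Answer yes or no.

No — Z and A are d-connected given ∅.

Bayes-Ball from Z | ∅ reaches {A,C,F}.
A ∈ reach(Z|∅) ⇒ Z ⊥̸ A | ∅.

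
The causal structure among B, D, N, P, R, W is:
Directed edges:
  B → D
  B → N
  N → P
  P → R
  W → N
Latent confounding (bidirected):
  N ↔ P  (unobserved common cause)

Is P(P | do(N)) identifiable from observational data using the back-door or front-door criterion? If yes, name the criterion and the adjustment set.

desc(N)\{N}={P,R}; candidates ⊆ {B,D,W}.
N↔P: latent back-door arc(s) into N.
size 0: {}; under {} N still reaches {B,D,P,R,W} ∋ P.
size 1: {B}, {D}, {W}; under {B} N still reaches {P,R,W} ∋ P.
size 2: {B,D}, {B,W}, {D,W}; under {B,D} N still reaches {P,R,W} ∋ P.
N↔P cannot be blocked by any observed set — no back-door set.
No mediator lies on a directed N→…→P path.
Neither criterion identifies P(P|do(N)) in this graph.

P(P|do(N)): not identifiable (no BD/FD set).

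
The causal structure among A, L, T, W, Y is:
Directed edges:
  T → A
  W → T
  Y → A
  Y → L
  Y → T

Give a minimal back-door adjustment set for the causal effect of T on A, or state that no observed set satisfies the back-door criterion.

T→A: minimal back-door set {Y}.

desc(T)\{T}={A}; candidates ⊆ {L,W,Y}.
size 0: {}; under {} T still reaches {A,L,W,Y} ∋ A.
{Y}: T⊥A given {Y} in G with T→· removed — back-door holds.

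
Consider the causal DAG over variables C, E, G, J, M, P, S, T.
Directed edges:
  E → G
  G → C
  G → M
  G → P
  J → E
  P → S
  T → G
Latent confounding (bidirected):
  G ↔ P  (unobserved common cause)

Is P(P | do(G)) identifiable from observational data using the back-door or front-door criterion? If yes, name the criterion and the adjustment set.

desc(G)\{G}={C,M,P,S}; candidates ⊆ {E,J,T}.
G↔P: latent back-door arc(s) into G.
size 0: {}; under {} G still reaches {E,J,P,S,T} ∋ P.
size 1: {E}, {J}, {T}; under {E} G still reaches {P,S,T} ∋ P.
size 2: {E,J}, {E,T}, {J,T}; under {E,J} G still reaches {P,S,T} ∋ P.
G↔P cannot be blocked by any observed set — no back-door set.
No mediator lies on a directed G→…→P path.
Neither criterion identifies P(P|do(G)) in this graph.

P(P|do(G)): not identifiable (no BD/FD set).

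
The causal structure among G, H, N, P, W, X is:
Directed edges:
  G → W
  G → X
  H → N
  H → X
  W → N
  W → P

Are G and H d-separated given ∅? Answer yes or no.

Yes — G ⊥ H | ∅.

Bayes-Ball from G | ∅ reaches {N,P,W,X}.
H ∉ reach(G|∅) ⇒ G ⊥ H | ∅.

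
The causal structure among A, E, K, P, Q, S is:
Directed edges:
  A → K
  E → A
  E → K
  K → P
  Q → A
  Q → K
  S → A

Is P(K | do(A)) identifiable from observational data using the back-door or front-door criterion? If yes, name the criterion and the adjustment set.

desc(A)\{A}={K,P}; candidates ⊆ {E,Q,S}.
size 0: {}; under {} A still reaches {E,K,P,Q,S} ∋ K.
size 1: {E}, {Q}, {S}; under {E} A still reaches {K,P,Q,S} ∋ K.
{E,Q}: A⊥K given {E,Q} in G with A→· removed — back-door holds.
P(K|do(A)) = Σ_{E,Q} P(K|A,E,Q)·P(E,Q).

P(K|do(A)): backdoor, adjust for {E, Q}.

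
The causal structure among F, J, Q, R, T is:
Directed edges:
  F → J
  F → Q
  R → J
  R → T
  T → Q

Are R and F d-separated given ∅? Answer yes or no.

Yes — R ⊥ F | ∅.

Bayes-Ball from R | ∅ reaches {J,Q,T}.
F ∉ reach(R|∅) ⇒ R ⊥ F | ∅.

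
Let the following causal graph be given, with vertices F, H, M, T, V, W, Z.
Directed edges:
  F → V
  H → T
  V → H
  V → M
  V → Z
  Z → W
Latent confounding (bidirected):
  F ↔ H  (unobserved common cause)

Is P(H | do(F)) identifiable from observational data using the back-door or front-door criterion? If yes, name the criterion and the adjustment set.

desc(F)\{F}={H,M,T,V,W,Z}; candidates ⊆ {—}.
F↔H: latent back-door arc(s) into F.
size 0: {}; under {} F still reaches {H,T} ∋ H.
F↔H cannot be blocked by any observed set — no back-door set.
{V}: (i) intercepts every directed F→H path; (ii) no back-door F→{V}; (iii) {F} blocks every back-door {V}→H. Front-door holds.
P(H|do(F)) = Σ_{V} P(V|F) Σ_{F'} P(H|V,F')P(F').

P(H|do(F)): frontdoor, adjust for {V}.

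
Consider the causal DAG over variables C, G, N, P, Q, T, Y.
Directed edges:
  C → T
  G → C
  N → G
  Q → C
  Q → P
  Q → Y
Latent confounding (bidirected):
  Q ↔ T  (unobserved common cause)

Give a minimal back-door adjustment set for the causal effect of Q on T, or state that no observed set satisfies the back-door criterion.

Q→T: no observed back-door set.

desc(Q)\{Q}={C,P,T,Y}; candidates ⊆ {G,N}.
Q↔T: latent back-door arc(s) into Q.
size 0: {}; under {} Q still reaches {T} ∋ T.
size 1: {G}, {N}; under {G} Q still reaches {T} ∋ T.
size 2: {G,N}; under {G,N} Q still reaches {T} ∋ T.
Q↔T cannot be blocked by any observed set — no back-door set.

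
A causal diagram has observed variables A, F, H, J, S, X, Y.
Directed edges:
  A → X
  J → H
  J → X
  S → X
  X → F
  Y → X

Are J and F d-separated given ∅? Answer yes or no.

Bayes-Ball from J | ∅ reaches {F,H,X}.
F ∈ reach(J|∅) ⇒ J ⊥̸ F | ∅.

No — J and F are d-connected given ∅.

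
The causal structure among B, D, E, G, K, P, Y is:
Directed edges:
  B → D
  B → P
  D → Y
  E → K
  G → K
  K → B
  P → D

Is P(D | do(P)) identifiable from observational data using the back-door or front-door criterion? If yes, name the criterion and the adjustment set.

P(D|do(P)): backdoor, adjust for {B}.

desc(P)\{P}={D,Y}; candidates ⊆ {B,E,G,K}.
size 0: {}; under {} P still reaches {B,D,E,G,K,Y} ∋ D.
{B}: P⊥D given {B} in G with P→· removed — back-door holds.
P(D|do(P)) = Σ_{B} P(D|P,B)·P(B).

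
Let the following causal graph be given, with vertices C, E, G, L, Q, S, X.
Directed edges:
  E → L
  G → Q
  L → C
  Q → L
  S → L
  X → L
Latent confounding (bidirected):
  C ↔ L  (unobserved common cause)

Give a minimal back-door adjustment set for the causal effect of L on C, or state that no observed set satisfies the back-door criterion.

L→C: no observed back-door set.

desc(L)\{L}={C}; candidates ⊆ {E,G,Q,S,X}.
L↔C: latent back-door arc(s) into L.
size 0: {}; under {} L still reaches {C,E,G,Q,S,X} ∋ C.
size 1: {E}, {G}, {Q} …(+2); under {E} L still reaches {C,G,Q,S,X} ∋ C.
size 2: {E,G}, {E,Q}, {E,S} …(+7); under {E,G} L still reaches {C,Q,S,X} ∋ C.
L↔C cannot be blocked by any observed set — no back-door set.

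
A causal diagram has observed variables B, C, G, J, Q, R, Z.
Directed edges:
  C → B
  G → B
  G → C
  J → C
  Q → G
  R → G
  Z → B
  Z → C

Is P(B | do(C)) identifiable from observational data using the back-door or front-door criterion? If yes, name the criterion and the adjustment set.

desc(C)\{C}={B}; candidates ⊆ {G,J,Q,R,Z}.
size 0: {}; under {} C still reaches {B,G,J,Q,R,Z} ∋ B.
size 1: {G}, {J}, {Q} …(+2); under {G} C still reaches {B,J,Z} ∋ B.
{G,Z}: C⊥B given {G,Z} in G with C→· removed — back-door holds.
P(B|do(C)) = Σ_{G,Z} P(B|C,G,Z)·P(G,Z).

P(B|do(C)): backdoor, adjust for {G, Z}.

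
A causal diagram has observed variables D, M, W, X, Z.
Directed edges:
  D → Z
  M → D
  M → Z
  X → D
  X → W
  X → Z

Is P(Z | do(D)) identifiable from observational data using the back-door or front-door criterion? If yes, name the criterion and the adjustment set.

P(Z|do(D)): backdoor, adjust for {M, X}.

desc(D)\{D}={Z}; candidates ⊆ {M,W,X}.
size 0: {}; under {} D still reaches {M,W,X,Z} ∋ Z.
size 1: {M}, {W}, {X}; under {M} D still reaches {W,X,Z} ∋ Z.
{M,X}: D⊥Z given {M,X} in G with D→· removed — back-door holds.
P(Z|do(D)) = Σ_{M,X} P(Z|D,M,X)·P(M,X).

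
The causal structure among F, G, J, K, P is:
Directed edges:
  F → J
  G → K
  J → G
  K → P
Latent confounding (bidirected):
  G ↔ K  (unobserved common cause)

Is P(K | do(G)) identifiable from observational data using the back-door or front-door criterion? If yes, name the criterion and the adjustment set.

desc(G)\{G}={K,P}; candidates ⊆ {F,J}.
G↔K: latent back-door arc(s) into G.
size 0: {}; under {} G still reaches {F,J,K,P} ∋ K.
size 1: {F}, {J}; under {F} G still reaches {J,K,P} ∋ K.
size 2: {F,J}; under {F,J} G still reaches {K,P} ∋ K.
G↔K cannot be blocked by any observed set — no back-door set.
No mediator lies on a directed G→…→K path.
Neither criterion identifies P(K|do(G)) in this graph.

P(K|do(G)): not identifiable (no BD/FD set).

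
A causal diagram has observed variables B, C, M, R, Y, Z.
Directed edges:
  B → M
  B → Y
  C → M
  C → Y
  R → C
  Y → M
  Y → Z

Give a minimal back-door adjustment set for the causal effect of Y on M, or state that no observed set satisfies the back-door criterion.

desc(Y)\{Y}={M,Z}; candidates ⊆ {B,C,R}.
size 0: {}; under {} Y still reaches {B,C,M,R} ∋ M.
size 1: {B}, {C}, {R}; under {B} Y still reaches {C,M,R} ∋ M.
{B,C}: Y⊥M given {B,C} in G with Y→· removed — back-door holds.

Y→M: minimal back-door set {B, C}.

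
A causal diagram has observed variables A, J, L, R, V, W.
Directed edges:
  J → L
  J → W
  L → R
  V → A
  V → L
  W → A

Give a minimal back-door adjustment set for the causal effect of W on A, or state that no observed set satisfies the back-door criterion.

W→A: minimal back-door set ∅.

desc(W)\{W}={A}; candidates ⊆ {J,L,R,V}.
∅: W⊥A given ∅ in G with W→· removed — back-door holds.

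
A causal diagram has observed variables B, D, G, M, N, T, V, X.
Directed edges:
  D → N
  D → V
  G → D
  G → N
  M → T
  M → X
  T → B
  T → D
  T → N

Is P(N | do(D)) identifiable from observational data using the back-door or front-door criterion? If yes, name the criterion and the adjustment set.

desc(D)\{D}={N,V}; candidates ⊆ {B,G,M,T,X}.
size 0: {}; under {} D still reaches {B,G,M,N,T,X} ∋ N.
size 1: {B}, {G}, {M} …(+2); under {B} D still reaches {G,M,N,T,X} ∋ N.
{G,T}: D⊥N given {G,T} in G with D→· removed — back-door holds.
P(N|do(D)) = Σ_{G,T} P(N|D,G,T)·P(G,T).

P(N|do(D)): backdoor, adjust for {G, T}.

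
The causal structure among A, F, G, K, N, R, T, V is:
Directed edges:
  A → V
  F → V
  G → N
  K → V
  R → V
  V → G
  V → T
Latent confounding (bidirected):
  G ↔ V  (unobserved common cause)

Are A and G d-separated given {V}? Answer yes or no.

Bayes-Ball from A | {V} reaches {F,G,K,N,R}.
G ∈ reach(A|{V}) ⇒ A ⊥̸ G | {V}.

No — A and G are d-connected given {V}.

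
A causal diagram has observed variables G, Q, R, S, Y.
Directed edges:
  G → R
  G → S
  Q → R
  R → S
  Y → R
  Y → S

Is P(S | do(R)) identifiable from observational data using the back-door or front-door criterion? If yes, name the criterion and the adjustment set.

P(S|do(R)): backdoor, adjust for {G, Y}.

desc(R)\{R}={S}; candidates ⊆ {G,Q,Y}.
size 0: {}; under {} R still reaches {G,Q,S,Y} ∋ S.
size 1: {G}, {Q}, {Y}; under {G} R still reaches {Q,S,Y} ∋ S.
{G,Y}: R⊥S given {G,Y} in G with R→· removed — back-door holds.
P(S|do(R)) = Σ_{G,Y} P(S|R,G,Y)·P(G,Y).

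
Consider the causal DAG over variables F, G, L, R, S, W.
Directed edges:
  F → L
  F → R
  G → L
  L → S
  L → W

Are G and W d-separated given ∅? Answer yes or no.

Bayes-Ball from G | ∅ reaches {L,S,W}.
W ∈ reach(G|∅) ⇒ G ⊥̸ W | ∅.

No — G and W are d-connected given ∅.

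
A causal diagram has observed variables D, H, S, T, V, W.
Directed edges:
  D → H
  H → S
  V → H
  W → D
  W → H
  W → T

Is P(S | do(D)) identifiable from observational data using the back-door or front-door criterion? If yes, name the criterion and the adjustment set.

desc(D)\{D}={H,S}; candidates ⊆ {T,V,W}.
size 0: {}; under {} D still reaches {H,S,T,W} ∋ S.
{W}: D⊥S given {W} in G with D→· removed — back-door holds.
P(S|do(D)) = Σ_{W} P(S|D,W)·P(W).

P(S|do(D)): backdoor, adjust for {W}.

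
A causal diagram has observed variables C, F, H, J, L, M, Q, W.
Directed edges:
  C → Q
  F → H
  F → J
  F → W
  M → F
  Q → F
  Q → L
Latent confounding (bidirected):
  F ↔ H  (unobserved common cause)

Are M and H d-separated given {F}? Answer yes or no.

No — M and H are d-connected given {F}.

Bayes-Ball from M | {F} reaches {C,H,L,Q}.
H ∈ reach(M|{F}) ⇒ M ⊥̸ H | {F}.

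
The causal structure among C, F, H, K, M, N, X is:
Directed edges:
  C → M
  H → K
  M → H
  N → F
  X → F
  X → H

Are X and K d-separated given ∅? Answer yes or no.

Bayes-Ball from X | ∅ reaches {F,H,K}.
K ∈ reach(X|∅) ⇒ X ⊥̸ K | ∅.

No — X and K are d-connected given ∅.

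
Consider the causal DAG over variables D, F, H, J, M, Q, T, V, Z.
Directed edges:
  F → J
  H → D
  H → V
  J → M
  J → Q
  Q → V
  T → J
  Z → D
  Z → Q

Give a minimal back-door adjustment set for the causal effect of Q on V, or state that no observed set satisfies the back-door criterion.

Q→V: minimal back-door set ∅.

desc(Q)\{Q}={V}; candidates ⊆ {D,F,H,J,M,T,Z}.
∅: Q⊥V given ∅ in G with Q→· removed — back-door holds.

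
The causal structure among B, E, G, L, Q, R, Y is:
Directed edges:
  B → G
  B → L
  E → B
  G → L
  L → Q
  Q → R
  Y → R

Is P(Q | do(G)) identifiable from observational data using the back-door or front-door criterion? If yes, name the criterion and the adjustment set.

P(Q|do(G)): backdoor, adjust for {B}.

desc(G)\{G}={L,Q,R}; candidates ⊆ {B,E,Y}.
size 0: {}; under {} G still reaches {B,E,L,Q,R} ∋ Q.
{B}: G⊥Q given {B} in G with G→· removed — back-door holds.
P(Q|do(G)) = Σ_{B} P(Q|G,B)·P(B).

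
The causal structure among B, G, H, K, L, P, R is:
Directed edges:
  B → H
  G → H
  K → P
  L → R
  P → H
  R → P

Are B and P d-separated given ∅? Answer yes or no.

Yes — B ⊥ P | ∅.

Bayes-Ball from B | ∅ reaches {H}.
P ∉ reach(B|∅) ⇒ B ⊥ P | ∅.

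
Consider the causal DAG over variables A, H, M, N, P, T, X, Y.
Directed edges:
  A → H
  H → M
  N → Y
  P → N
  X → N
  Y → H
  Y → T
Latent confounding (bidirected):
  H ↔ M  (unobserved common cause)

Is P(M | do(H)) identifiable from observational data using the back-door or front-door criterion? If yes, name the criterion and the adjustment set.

desc(H)\{H}={M}; candidates ⊆ {A,N,P,T,X,Y}.
H↔M: latent back-door arc(s) into H.
size 0: {}; under {} H still reaches {A,M,N,P,T,X,Y} ∋ M.
size 1: {A}, {N}, {P} …(+3); under {A} H still reaches {M,N,P,T,X,Y} ∋ M.
size 2: {A,N}, {A,P}, {A,T} …(+12); under {A,N} H still reaches {M,T,Y} ∋ M.
H↔M cannot be blocked by any observed set — no back-door set.
No mediator lies on a directed H→…→M path.
Neither criterion identifies P(M|do(H)) in this graph.

P(M|do(H)): not identifiable (no BD/FD set).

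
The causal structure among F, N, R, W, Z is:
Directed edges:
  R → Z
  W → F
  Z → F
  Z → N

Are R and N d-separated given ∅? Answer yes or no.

No — R and N are d-connected given ∅.

Bayes-Ball from R | ∅ reaches {F,N,Z}.
N ∈ reach(R|∅) ⇒ R ⊥̸ N | ∅.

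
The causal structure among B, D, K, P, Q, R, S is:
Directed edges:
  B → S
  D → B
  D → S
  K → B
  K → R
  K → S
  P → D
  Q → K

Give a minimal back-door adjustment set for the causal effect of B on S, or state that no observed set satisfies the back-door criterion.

desc(B)\{B}={S}; candidates ⊆ {D,K,P,Q,R}.
size 0: {}; under {} B still reaches {D,K,P,Q,R,S} ∋ S.
size 1: {D}, {K}, {P} …(+2); under {D} B still reaches {K,Q,R,S} ∋ S.
{D,K}: B⊥S given {D,K} in G with B→· removed — back-door holds.

B→S: minimal back-door set {D, K}.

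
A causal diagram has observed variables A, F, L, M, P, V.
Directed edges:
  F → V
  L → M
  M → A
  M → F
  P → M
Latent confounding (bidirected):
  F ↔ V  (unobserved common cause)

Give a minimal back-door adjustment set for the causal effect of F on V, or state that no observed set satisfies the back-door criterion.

desc(F)\{F}={V}; candidates ⊆ {A,L,M,P}.
F↔V: latent back-door arc(s) into F.
size 0: {}; under {} F still reaches {A,L,M,P,V} ∋ V.
size 1: {A}, {L}, {M} …(+1); under {A} F still reaches {L,M,P,V} ∋ V.
size 2: {A,L}, {A,M}, {A,P} …(+3); under {A,L} F still reaches {M,P,V} ∋ V.
F↔V cannot be blocked by any observed set — no back-door set.

F→V: no observed back-door set.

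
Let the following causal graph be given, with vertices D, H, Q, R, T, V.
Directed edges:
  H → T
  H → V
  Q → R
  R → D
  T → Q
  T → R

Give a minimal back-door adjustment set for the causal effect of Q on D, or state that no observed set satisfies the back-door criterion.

desc(Q)\{Q}={D,R}; candidates ⊆ {H,T,V}.
size 0: {}; under {} Q still reaches {D,H,R,T,V} ∋ D.
{T}: Q⊥D given {T} in G with Q→· removed — back-door holds.

Q→D: minimal back-door set {T}.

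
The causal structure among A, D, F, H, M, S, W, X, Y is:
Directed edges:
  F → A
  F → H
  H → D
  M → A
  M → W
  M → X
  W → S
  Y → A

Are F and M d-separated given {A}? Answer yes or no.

No — F and M are d-connected given {A}.

Bayes-Ball from F | {A} reaches {D,H,M,S,W,X,Y}.
M ∈ reach(F|{A}) ⇒ F ⊥̸ M | {A}.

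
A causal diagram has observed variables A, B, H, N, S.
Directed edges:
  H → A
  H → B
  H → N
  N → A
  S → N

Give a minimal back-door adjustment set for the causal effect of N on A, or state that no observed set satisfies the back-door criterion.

N→A: minimal back-door set {H}.

desc(N)\{N}={A}; candidates ⊆ {B,H,S}.
size 0: {}; under {} N still reaches {A,B,H,S} ∋ A.
{H}: N⊥A given {H} in G with N→· removed — back-door holds.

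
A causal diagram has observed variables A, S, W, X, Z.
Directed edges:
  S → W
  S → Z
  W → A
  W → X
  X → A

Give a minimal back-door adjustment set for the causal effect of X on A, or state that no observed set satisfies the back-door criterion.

desc(X)\{X}={A}; candidates ⊆ {S,W,Z}.
size 0: {}; under {} X still reaches {A,S,W,Z} ∋ A.
{W}: X⊥A given {W} in G with X→· removed — back-door holds.

X→A: minimal back-door set {W}.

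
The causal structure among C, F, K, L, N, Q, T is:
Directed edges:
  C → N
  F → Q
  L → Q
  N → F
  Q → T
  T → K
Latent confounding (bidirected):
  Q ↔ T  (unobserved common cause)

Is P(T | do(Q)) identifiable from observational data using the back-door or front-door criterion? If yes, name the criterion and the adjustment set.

desc(Q)\{Q}={K,T}; candidates ⊆ {C,F,L,N}.
Q↔T: latent back-door arc(s) into Q.
size 0: {}; under {} Q still reaches {C,F,K,L,N,T} ∋ T.
size 1: {C}, {F}, {L} …(+1); under {C} Q still reaches {F,K,L,N,T} ∋ T.
size 2: {C,F}, {C,L}, {C,N} …(+3); under {C,F} Q still reaches {K,L,T} ∋ T.
Q↔T cannot be blocked by any observed set — no back-door set.
No mediator lies on a directed Q→…→T path.
Neither criterion identifies P(T|do(Q)) in this graph.

P(T|do(Q)): not identifiable (no BD/FD set).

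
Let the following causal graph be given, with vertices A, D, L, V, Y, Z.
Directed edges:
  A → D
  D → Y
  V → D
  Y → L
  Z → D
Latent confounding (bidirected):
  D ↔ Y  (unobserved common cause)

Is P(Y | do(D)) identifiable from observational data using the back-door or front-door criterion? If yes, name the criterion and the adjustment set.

desc(D)\{D}={L,Y}; candidates ⊆ {A,V,Z}.
D↔Y: latent back-door arc(s) into D.
size 0: {}; under {} D still reaches {A,L,V,Y,Z} ∋ Y.
size 1: {A}, {V}, {Z}; under {A} D still reaches {L,V,Y,Z} ∋ Y.
size 2: {A,V}, {A,Z}, {V,Z}; under {A,V} D still reaches {L,Y,Z} ∋ Y.
D↔Y cannot be blocked by any observed set — no back-door set.
No mediator lies on a directed D→…→Y path.
Neither criterion identifies P(Y|do(D)) in this graph.

P(Y|do(D)): not identifiable (no BD/FD set).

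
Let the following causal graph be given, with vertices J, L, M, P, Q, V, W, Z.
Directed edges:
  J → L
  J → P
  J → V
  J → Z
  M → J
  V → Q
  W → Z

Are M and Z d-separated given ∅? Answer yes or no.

Bayes-Ball from M | ∅ reaches {J,L,P,Q,V,Z}.
Z ∈ reach(M|∅) ⇒ M ⊥̸ Z | ∅.

No — M and Z are d-connected given ∅.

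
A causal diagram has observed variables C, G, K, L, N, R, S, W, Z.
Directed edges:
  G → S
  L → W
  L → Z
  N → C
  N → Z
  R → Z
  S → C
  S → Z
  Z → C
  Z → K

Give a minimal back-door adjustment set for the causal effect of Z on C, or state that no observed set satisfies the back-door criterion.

desc(Z)\{Z}={C,K}; candidates ⊆ {G,L,N,R,S,W}.
size 0: {}; under {} Z still reaches {C,G,L,N,R,S,W} ∋ C.
size 1: {G}, {L}, {N} …(+3); under {G} Z still reaches {C,L,N,R,S,W} ∋ C.
{N,S}: Z⊥C given {N,S} in G with Z→· removed — back-door holds.

Z→C: minimal back-door set {N, S}.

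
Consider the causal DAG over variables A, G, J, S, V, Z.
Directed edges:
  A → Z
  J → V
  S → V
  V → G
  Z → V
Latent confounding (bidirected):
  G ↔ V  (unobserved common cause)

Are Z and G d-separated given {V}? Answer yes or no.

No — Z and G are d-connected given {V}.

Bayes-Ball from Z | {V} reaches {A,G,J,S}.
G ∈ reach(Z|{V}) ⇒ Z ⊥̸ G | {V}.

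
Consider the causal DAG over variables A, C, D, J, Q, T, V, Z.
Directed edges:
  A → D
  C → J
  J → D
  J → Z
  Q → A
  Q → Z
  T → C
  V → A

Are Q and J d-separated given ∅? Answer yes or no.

Bayes-Ball from Q | ∅ reaches {A,D,Z}.
J ∉ reach(Q|∅) ⇒ Q ⊥ J | ∅.

Yes — Q ⊥ J | ∅.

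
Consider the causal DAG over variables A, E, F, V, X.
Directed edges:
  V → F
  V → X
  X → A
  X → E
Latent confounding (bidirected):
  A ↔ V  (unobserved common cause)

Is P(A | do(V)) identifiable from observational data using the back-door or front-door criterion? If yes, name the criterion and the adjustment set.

P(A|do(V)): frontdoor, adjust for {X}.

desc(V)\{V}={A,E,F,X}; candidates ⊆ {—}.
V↔A: latent back-door arc(s) into V.
size 0: {}; under {} V still reaches {A} ∋ A.
V↔A cannot be blocked by any observed set — no back-door set.
{X}: (i) intercepts every directed V→A path; (ii) no back-door V→{X}; (iii) {V} blocks every back-door {X}→A. Front-door holds.
P(A|do(V)) = Σ_{X} P(X|V) Σ_{V'} P(A|X,V')P(V').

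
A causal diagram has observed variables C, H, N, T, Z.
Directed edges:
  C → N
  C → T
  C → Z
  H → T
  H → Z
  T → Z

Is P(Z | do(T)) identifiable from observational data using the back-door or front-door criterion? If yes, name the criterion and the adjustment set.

desc(T)\{T}={Z}; candidates ⊆ {C,H,N}.
size 0: {}; under {} T still reaches {C,H,N,Z} ∋ Z.
size 1: {C}, {H}, {N}; under {C} T still reaches {H,Z} ∋ Z.
{C,H}: T⊥Z given {C,H} in G with T→· removed — back-door holds.
P(Z|do(T)) = Σ_{C,H} P(Z|T,C,H)·P(C,H).

P(Z|do(T)): backdoor, adjust for {C, H}.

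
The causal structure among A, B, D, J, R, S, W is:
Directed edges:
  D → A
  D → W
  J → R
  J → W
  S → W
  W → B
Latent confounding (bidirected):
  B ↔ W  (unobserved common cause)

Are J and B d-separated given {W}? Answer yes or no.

No — J and B are d-connected given {W}.

Bayes-Ball from J | {W} reaches {A,B,D,R,S}.
B ∈ reach(J|{W}) ⇒ J ⊥̸ B | {W}.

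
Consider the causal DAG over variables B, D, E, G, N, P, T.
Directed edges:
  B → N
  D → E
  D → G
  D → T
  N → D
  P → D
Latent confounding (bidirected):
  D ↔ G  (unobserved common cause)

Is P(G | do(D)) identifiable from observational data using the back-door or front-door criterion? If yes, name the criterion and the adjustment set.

P(G|do(D)): not identifiable (no BD/FD set).

desc(D)\{D}={E,G,T}; candidates ⊆ {B,N,P}.
D↔G: latent back-door arc(s) into D.
size 0: {}; under {} D still reaches {B,G,N,P} ∋ G.
size 1: {B}, {N}, {P}; under {B} D still reaches {G,N,P} ∋ G.
size 2: {B,N}, {B,P}, {N,P}; under {B,N} D still reaches {G,P} ∋ G.
D↔G cannot be blocked by any observed set — no back-door set.
No mediator lies on a directed D→…→G path.
Neither criterion identifies P(G|do(D)) in this graph.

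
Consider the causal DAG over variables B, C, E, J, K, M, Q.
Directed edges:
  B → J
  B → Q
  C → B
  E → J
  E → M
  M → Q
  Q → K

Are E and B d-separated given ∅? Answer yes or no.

Bayes-Ball from E | ∅ reaches {J,K,M,Q}.
B ∉ reach(E|∅) ⇒ E ⊥ B | ∅.

Yes — E ⊥ B | ∅.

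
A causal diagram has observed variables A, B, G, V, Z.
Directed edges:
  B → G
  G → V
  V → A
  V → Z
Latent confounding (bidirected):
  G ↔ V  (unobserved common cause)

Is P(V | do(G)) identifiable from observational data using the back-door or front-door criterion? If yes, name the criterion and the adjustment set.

P(V|do(G)): not identifiable (no BD/FD set).

desc(G)\{G}={A,V,Z}; candidates ⊆ {B}.
G↔V: latent back-door arc(s) into G.
size 0: {}; under {} G still reaches {A,B,V,Z} ∋ V.
size 1: {B}; under {B} G still reaches {A,V,Z} ∋ V.
G↔V cannot be blocked by any observed set — no back-door set.
No mediator lies on a directed G→…→V path.
Neither criterion identifies P(V|do(G)) in this graph.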